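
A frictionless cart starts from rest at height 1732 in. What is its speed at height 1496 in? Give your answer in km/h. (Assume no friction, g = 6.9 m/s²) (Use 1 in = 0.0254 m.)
Convert to SI: h₁−h₂ = 5.9944 m
mgh₁ = mgh₂ + ½mv² ⇒ v = √(2g(h₁−h₂)) = √(2·6.9·5.9944) = 9.0952 m/s = 32.74 km/h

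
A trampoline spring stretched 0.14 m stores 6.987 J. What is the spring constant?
k = 2·PE/x² = 2·6.987/(0.14)² = 713.0 N/m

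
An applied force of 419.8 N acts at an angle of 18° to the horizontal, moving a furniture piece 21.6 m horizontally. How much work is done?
W = F·d·cosθ = (419.8)(21.6)cos(18°) = 8624 J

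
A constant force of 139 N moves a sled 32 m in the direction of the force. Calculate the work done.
W = F·d = (139)(32) = 4448 J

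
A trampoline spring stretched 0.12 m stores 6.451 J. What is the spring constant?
k = 2·PE/x² = 2·6.451/(0.12)² = 896.0 N/m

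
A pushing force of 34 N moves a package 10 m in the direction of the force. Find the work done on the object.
W = F·d = (34)(10) = 340.0 J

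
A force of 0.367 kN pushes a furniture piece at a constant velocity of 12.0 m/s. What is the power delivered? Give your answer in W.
Convert to SI: F = 367.0 N, v = 12.0 m/s
P = Fv = (367.0)(12.0) = 4404 W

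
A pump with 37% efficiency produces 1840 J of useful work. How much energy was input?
W_in = W_out/η = 1840/0.37 = 4973 J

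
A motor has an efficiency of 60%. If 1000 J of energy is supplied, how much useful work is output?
W_out = η·W_in = 0.6·1000 = 600.0 J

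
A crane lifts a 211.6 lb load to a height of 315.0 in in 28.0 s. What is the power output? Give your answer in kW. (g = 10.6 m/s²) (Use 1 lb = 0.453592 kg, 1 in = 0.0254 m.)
Convert to SI: m = 95.9801 kg, h = 8.001 m, t = 28.0 s
P = mgh/t = (95.9801)(10.6)(8.001)/28.0 = 290.719 W = 0.2907 kW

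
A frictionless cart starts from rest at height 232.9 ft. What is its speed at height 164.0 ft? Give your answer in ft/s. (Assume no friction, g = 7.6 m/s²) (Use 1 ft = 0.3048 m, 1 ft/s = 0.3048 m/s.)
Convert to SI: h₁−h₂ = 21.0007 m
mgh₁ = mgh₂ + ½mv² ⇒ v = √(2g(h₁−h₂)) = √(2·7.6·21.0007) = 17.8665 m/s = 58.62 ft/s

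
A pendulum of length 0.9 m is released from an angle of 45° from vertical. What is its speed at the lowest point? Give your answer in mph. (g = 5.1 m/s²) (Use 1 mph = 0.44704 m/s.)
h = L(1 − cosθ) = 0.9(1 − cos45°) = 0.263604 m
v = √(2gh) = √(2·5.1·0.263604) = 1.63974 m/s = 3.668 mph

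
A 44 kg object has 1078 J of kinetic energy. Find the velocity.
v = √(2·KE/m) = √(2·1078/44) = 7.0 m/s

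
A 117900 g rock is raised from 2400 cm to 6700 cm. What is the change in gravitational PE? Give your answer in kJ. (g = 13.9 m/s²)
Convert to SI: m = 117.9 kg, Δh = 43.0 m
ΔPE = mgΔh = (117.9)(13.9)(43.0) = 70468.8 J = 70.47 kJ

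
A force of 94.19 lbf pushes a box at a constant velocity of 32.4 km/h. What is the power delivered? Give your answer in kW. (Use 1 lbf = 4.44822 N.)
Convert to SI: F = 418.978 N, v = 9.0 m/s
P = Fv = (418.978)(9.0) = 3770.8 W = 3.771 kW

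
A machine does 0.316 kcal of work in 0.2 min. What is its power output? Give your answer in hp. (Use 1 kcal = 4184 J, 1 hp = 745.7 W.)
Convert to SI: W = 1322.14 J, t = 12.0 s
P = W/t = 1322.14/12.0 = 110.179 W = 0.1478 hp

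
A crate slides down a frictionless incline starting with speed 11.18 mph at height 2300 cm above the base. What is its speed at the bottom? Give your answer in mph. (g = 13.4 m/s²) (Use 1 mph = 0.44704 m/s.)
Convert to SI: v₀ = 4.99791 m/s, h = 23.0 m
½mv₀² + mgh = ½mv² ⇒ v = √(v₀² + 2gh) = √(4.99791² + 2·13.4·23.0) = 25.3255 m/s = 56.65 mph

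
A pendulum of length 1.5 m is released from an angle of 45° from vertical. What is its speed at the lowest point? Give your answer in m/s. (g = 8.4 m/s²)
h = L(1 − cosθ) = 1.5(1 − cos45°) = 0.43934 m
v = √(2gh) = √(2·8.4·0.43934) = 2.717 m/s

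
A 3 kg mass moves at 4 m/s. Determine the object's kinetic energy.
KE = ½mv² = ½(3)(4)² = 24.0 J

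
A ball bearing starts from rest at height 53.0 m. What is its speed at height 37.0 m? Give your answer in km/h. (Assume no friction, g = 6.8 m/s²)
mgh₁ = mgh₂ + ½mv² ⇒ v = √(2g(h₁−h₂)) = √(2·6.8·16.0) = 14.7513 m/s = 53.1 km/h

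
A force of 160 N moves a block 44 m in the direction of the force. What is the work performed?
W = F·d = (160)(44) = 7040 J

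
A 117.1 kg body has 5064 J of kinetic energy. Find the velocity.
v = √(2·KE/m) = √(2·5064/117.1) = 9.3 m/s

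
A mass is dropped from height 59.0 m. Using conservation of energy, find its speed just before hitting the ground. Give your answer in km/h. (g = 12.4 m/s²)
mgh = ½mv² ⇒ v = √(2gh) = √(2·12.4·59.0) = 38.2518 m/s = 137.7 km/h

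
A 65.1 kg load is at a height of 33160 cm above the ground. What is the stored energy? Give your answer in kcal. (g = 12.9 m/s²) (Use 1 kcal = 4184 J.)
Convert to SI: m = 65.1 kg, h = 331.6 m
PE = mgh = (65.1)(12.9)(331.6) = 278474 J = 66.56 kcal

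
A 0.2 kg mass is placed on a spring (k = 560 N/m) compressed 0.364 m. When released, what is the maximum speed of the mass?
½kx² = ½mv² ⇒ v = x√(k/m) = (0.364)√(560/0.2) = 19.26 m/s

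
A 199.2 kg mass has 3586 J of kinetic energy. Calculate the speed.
v = √(2·KE/m) = √(2·3586/199.2) = 6.0 m/s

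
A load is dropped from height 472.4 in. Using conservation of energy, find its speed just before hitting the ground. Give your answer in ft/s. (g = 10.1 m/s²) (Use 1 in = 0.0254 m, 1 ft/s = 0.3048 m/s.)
Convert to SI: h = 11.999 m
mgh = ½mv² ⇒ v = √(2gh) = √(2·10.1·11.999) = 15.5685 m/s = 51.08 ft/s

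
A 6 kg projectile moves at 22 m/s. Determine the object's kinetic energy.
KE = ½mv² = ½(6)(22)² = 1452.0 J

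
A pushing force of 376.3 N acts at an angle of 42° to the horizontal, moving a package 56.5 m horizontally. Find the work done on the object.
W = F·d·cosθ = (376.3)(56.5)cos(42°) = 15800 J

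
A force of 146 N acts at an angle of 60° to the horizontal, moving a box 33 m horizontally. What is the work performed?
W = F·d·cosθ = (146)(33)cos(60°) = 2409 J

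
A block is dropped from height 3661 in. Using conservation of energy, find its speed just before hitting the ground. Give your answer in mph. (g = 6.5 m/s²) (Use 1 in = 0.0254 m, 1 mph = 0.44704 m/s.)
Convert to SI: h = 92.9894 m
mgh = ½mv² ⇒ v = √(2gh) = √(2·6.5·92.9894) = 34.7687 m/s = 77.78 mph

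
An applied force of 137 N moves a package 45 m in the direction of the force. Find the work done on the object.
W = F·d = (137)(45) = 6165 J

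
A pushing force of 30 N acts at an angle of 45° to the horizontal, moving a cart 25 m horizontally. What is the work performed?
W = F·d·cosθ = (30)(25)cos(45°) = 530.3 J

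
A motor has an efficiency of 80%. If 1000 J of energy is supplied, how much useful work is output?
W_out = η·W_in = 0.8·1000 = 800.0 J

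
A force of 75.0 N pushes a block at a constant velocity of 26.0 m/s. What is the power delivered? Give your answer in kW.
P = Fv = (75.0)(26.0) = 1950.0 W = 1.95 kW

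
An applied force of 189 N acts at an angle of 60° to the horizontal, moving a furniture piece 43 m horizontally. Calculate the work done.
W = F·d·cosθ = (189)(43)cos(60°) = 4064 J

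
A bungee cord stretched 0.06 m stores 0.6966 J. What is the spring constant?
k = 2·PE/x² = 2·0.6966/(0.06)² = 387.0 N/m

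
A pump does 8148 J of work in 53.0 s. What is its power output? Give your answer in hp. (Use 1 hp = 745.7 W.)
P = W/t = 8148.0/53.0 = 153.736 W = 0.2062 hp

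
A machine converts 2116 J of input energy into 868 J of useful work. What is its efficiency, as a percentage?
η = W_out/W_in = 868/2116 = 41.02%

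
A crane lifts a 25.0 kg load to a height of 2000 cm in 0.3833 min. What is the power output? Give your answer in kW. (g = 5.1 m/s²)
Convert to SI: m = 25.0 kg, h = 20.0 m, t = 22.998 s
P = mgh/t = (25.0)(5.1)(20.0)/22.998 = 110.879 W = 0.1109 kW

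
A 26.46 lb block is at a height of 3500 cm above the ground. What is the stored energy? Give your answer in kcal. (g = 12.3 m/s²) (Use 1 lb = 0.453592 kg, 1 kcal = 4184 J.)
Convert to SI: m = 12.002 kg, h = 35.0 m
PE = mgh = (12.002)(12.3)(35.0) = 5166.88 J = 1.235 kcal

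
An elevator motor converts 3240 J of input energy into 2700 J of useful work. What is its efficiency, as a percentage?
η = W_out/W_in = 2700/3240 = 83.33%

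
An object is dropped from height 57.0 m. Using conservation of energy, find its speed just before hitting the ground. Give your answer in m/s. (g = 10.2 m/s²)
mgh = ½mv² ⇒ v = √(2gh) = √(2·10.2·57.0) = 34.1 m/s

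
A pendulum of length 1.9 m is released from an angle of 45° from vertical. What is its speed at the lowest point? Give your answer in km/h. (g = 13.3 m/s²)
h = L(1 − cosθ) = 1.9(1 − cos45°) = 0.556497 m
v = √(2gh) = √(2·13.3·0.556497) = 3.84744 m/s = 13.85 km/h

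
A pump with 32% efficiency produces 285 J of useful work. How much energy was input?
W_in = W_out/η = 285/0.32 = 890.6 J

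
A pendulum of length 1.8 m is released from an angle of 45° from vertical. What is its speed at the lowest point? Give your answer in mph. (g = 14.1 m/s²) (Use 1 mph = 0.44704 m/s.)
h = L(1 − cosθ) = 1.8(1 − cos45°) = 0.527208 m
v = √(2gh) = √(2·14.1·0.527208) = 3.85581 m/s = 8.625 mph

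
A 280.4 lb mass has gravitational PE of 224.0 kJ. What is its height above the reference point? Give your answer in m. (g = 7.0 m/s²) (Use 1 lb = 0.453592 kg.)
Convert to SI: m = 127.187 kg, PE = 224000 J
h = PE/(mg) = 224000/(127.187·7.0) = 251.6 m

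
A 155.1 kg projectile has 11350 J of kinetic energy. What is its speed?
v = √(2·KE/m) = √(2·11350/155.1) = 12.1 m/s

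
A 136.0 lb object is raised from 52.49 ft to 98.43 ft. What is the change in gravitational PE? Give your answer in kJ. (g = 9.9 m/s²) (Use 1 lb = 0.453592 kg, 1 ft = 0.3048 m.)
Convert to SI: m = 61.6885 kg, Δh = 14.0025 m
ΔPE = mgΔh = (61.6885)(9.9)(14.0025) = 8551.56 J = 8.552 kJ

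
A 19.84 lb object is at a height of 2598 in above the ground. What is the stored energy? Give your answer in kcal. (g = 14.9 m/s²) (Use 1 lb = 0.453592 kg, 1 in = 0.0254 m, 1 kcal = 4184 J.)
Convert to SI: m = 8.99927 kg, h = 65.9892 m
PE = mgh = (8.99927)(14.9)(65.9892) = 8848.43 J = 2.115 kcal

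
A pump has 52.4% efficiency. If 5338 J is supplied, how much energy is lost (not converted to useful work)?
W_lost = W_in(1 − η) = 5338·(1 − 0.524) = 2541 J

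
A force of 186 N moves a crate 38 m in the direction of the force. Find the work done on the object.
W = F·d = (186)(38) = 7068 J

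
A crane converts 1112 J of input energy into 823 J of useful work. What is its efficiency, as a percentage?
η = W_out/W_in = 823/1112 = 74.01%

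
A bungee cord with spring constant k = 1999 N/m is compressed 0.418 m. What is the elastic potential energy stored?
PE = ½kx² = ½(1999)(0.418)² = 174.6 J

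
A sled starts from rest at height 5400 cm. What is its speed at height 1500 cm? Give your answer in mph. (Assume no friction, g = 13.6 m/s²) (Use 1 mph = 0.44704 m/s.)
Convert to SI: h₁−h₂ = 39.0 m
mgh₁ = mgh₂ + ½mv² ⇒ v = √(2g(h₁−h₂)) = √(2·13.6·39.0) = 32.5699 m/s = 72.86 mph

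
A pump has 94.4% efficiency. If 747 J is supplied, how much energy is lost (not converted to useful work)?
W_lost = W_in(1 − η) = 747·(1 − 0.944) = 41.83 J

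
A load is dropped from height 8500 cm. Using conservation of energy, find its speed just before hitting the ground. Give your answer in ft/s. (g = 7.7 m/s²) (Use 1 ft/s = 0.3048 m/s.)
Convert to SI: h = 85.0 m
mgh = ½mv² ⇒ v = √(2gh) = √(2·7.7·85.0) = 36.1801 m/s = 118.7 ft/s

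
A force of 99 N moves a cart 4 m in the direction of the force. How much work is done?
W = F·d = (99)(4) = 396.0 J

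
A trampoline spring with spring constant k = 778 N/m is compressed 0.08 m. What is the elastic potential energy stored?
PE = ½kx² = ½(778)(0.08)² = 2.49 J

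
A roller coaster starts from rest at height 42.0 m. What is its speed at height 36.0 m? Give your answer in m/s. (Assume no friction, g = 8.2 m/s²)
mgh₁ = mgh₂ + ½mv² ⇒ v = √(2g(h₁−h₂)) = √(2·8.2·6.0) = 9.92 m/s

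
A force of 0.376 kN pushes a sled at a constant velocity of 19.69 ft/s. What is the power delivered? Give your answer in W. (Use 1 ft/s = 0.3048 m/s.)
Convert to SI: F = 376.0 N, v = 6.00151 m/s
P = Fv = (376.0)(6.00151) = 2257 W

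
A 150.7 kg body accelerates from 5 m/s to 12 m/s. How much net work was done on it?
W = ΔKE = ½m(v₂² − v₁²) = ½(150.7)(12² − 5²) = 8966.65 J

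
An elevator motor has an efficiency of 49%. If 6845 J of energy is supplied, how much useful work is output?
W_out = η·W_in = 0.49·6845 = 3354.05 J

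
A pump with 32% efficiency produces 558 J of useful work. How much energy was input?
W_in = W_out/η = 558/0.32 = 1744 J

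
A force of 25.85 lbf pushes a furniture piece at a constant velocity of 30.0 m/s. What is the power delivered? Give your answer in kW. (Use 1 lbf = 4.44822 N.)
Convert to SI: F = 114.986 N, v = 30.0 m/s
P = Fv = (114.986)(30.0) = 3449.59 W = 3.45 kW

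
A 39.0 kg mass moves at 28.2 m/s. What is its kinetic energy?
KE = ½mv² = ½(39.0)(28.2)² = 15510 J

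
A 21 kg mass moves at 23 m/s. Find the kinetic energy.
KE = ½mv² = ½(21)(23)² = 5554.5 J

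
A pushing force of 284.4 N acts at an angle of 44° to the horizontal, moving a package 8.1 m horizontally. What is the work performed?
W = F·d·cosθ = (284.4)(8.1)cos(44°) = 1657 J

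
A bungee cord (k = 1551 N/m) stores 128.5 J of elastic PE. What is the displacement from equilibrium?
x = √(2·PE/k) = √(2·128.5/1551) = 0.4071 m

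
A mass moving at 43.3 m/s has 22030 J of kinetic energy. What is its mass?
m = 2·KE/v² = 2·22030/(43.3)² = 23.5 kg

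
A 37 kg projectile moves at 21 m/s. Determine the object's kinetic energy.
KE = ½mv² = ½(37)(21)² = 8158.5 J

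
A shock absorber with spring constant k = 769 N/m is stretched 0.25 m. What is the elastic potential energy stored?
PE = ½kx² = ½(769)(0.25)² = 24.03 J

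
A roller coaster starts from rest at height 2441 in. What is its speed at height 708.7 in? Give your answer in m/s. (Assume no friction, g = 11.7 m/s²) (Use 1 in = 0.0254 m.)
Convert to SI: h₁−h₂ = 44.0004 m
mgh₁ = mgh₂ + ½mv² ⇒ v = √(2g(h₁−h₂)) = √(2·11.7·44.0004) = 32.09 m/s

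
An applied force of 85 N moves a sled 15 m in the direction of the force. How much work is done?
W = F·d = (85)(15) = 1275 J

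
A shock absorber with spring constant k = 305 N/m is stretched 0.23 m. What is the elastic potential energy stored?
PE = ½kx² = ½(305)(0.23)² = 8.067 J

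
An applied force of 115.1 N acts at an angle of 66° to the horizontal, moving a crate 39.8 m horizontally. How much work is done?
W = F·d·cosθ = (115.1)(39.8)cos(66°) = 1863 J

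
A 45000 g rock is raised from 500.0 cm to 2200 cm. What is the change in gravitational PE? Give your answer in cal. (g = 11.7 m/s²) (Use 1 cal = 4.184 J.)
Convert to SI: m = 45.0 kg, Δh = 17.0 m
ΔPE = mgΔh = (45.0)(11.7)(17.0) = 8950.5 J = 2139 cal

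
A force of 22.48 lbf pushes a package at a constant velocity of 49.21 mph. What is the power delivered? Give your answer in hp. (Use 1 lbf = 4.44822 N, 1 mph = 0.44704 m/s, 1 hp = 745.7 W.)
Convert to SI: F = 99.996 N, v = 21.9988 m/s
P = Fv = (99.996)(21.9988) = 2199.8 W = 2.95 hp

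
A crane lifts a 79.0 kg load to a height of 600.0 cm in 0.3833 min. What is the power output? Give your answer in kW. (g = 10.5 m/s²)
Convert to SI: m = 79.0 kg, h = 6.0 m, t = 22.998 s
P = mgh/t = (79.0)(10.5)(6.0)/22.998 = 216.41 W = 0.2164 kW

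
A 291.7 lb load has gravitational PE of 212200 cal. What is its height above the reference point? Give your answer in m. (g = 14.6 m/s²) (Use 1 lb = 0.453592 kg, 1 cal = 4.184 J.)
Convert to SI: m = 132.313 kg, PE = 887845 J
h = PE/(mg) = 887845/(132.313·14.6) = 459.6 m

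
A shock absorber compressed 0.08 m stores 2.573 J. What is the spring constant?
k = 2·PE/x² = 2·2.573/(0.08)² = 804.1 N/m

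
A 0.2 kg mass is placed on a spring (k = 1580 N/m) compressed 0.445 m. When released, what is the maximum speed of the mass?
½kx² = ½mv² ⇒ v = x√(k/m) = (0.445)√(1580/0.2) = 39.55 m/s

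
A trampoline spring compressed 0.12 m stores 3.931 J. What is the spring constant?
k = 2·PE/x² = 2·3.931/(0.12)² = 546.0 N/m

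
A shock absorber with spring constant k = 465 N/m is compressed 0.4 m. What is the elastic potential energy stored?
PE = ½kx² = ½(465)(0.4)² = 37.2 J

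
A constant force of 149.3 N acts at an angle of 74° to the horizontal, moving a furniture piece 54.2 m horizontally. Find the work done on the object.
W = F·d·cosθ = (149.3)(54.2)cos(74°) = 2230 J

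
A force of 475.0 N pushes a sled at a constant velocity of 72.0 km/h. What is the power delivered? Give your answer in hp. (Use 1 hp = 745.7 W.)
Convert to SI: F = 475.0 N, v = 20.0 m/s
P = Fv = (475.0)(20.0) = 9500.0 W = 12.74 hp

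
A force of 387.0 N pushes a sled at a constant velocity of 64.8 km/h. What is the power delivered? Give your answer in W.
Convert to SI: F = 387.0 N, v = 18.0 m/s
P = Fv = (387.0)(18.0) = 6966 W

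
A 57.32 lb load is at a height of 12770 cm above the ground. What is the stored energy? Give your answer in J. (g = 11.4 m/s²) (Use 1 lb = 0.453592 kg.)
Convert to SI: m = 25.9999 kg, h = 127.7 m
PE = mgh = (25.9999)(11.4)(127.7) = 37850 J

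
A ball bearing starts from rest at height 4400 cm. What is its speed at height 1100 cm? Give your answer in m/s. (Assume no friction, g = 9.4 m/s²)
Convert to SI: h₁−h₂ = 33.0 m
mgh₁ = mgh₂ + ½mv² ⇒ v = √(2g(h₁−h₂)) = √(2·9.4·33.0) = 24.91 m/s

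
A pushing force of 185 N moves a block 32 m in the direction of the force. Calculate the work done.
W = F·d = (185)(32) = 5920 J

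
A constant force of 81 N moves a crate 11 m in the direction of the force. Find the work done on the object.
W = F·d = (81)(11) = 891.0 J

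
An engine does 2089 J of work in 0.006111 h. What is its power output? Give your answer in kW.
Convert to SI: W = 2089.0 J, t = 21.9996 s
P = W/t = 2089.0/21.9996 = 94.9563 W = 0.09496 kW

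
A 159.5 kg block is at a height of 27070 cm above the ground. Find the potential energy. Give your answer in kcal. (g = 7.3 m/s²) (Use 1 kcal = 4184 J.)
Convert to SI: m = 159.5 kg, h = 270.7 m
PE = mgh = (159.5)(7.3)(270.7) = 315190 J = 75.33 kcal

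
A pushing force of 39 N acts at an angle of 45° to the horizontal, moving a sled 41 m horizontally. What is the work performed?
W = F·d·cosθ = (39)(41)cos(45°) = 1131 J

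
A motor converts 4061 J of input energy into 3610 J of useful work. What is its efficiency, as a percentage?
η = W_out/W_in = 3610/4061 = 88.89%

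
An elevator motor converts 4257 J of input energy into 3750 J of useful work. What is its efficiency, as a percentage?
η = W_out/W_in = 3750/4257 = 88.09%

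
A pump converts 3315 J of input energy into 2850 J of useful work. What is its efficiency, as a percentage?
η = W_out/W_in = 2850/3315 = 85.97%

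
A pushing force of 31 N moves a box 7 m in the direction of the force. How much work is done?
W = F·d = (31)(7) = 217.0 J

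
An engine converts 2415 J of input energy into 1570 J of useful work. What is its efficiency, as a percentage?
η = W_out/W_in = 1570/2415 = 65.01%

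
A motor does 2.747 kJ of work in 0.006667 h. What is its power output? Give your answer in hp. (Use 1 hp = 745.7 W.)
Convert to SI: W = 2747.0 J, t = 24.0012 s
P = W/t = 2747.0/24.0012 = 114.453 W = 0.1535 hp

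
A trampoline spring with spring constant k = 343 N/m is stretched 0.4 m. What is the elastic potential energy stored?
PE = ½kx² = ½(343)(0.4)² = 27.44 J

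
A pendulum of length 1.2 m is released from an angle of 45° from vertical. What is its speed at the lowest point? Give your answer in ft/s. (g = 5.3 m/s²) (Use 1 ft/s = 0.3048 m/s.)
h = L(1 − cosθ) = 1.2(1 − cos45°) = 0.351472 m
v = √(2gh) = √(2·5.3·0.351472) = 1.93018 m/s = 6.333 ft/s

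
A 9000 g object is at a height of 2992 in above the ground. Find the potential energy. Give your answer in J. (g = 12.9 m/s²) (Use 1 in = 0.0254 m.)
Convert to SI: m = 9.0 kg, h = 75.9968 m
PE = mgh = (9.0)(12.9)(75.9968) = 8823 J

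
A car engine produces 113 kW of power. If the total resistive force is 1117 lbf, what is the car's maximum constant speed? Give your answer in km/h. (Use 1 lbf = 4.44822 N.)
Convert to SI: F = 4968.66 N
P = Fv ⇒ v = P/F = 113000 W/4968.66 N = 22.7425 m/s = 81.87 km/h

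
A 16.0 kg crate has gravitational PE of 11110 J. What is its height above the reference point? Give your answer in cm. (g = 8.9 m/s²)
h = PE/(mg) = 11110.0/(16.0·8.9) = 78.0197 m = 7802 cm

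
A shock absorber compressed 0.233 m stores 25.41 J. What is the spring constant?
k = 2·PE/x² = 2·25.41/(0.233)² = 936.1 N/m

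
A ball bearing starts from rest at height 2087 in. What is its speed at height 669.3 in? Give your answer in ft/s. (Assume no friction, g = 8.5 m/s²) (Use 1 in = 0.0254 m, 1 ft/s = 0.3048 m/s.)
Convert to SI: h₁−h₂ = 36.0096 m
mgh₁ = mgh₂ + ½mv² ⇒ v = √(2g(h₁−h₂)) = √(2·8.5·36.0096) = 24.7419 m/s = 81.17 ft/s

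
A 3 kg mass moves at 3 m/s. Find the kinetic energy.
KE = ½mv² = ½(3)(3)² = 13.5 J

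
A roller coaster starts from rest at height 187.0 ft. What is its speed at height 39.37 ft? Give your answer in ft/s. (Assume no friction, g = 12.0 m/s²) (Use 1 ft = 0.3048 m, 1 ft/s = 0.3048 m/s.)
Convert to SI: h₁−h₂ = 44.9976 m
mgh₁ = mgh₂ + ½mv² ⇒ v = √(2g(h₁−h₂)) = √(2·12.0·44.9976) = 32.8625 m/s = 107.8 ft/s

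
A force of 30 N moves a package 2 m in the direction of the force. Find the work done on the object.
W = F·d = (30)(2) = 60.0 J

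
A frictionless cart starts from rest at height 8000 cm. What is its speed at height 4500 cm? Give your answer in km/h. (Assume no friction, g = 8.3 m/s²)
Convert to SI: h₁−h₂ = 35.0 m
mgh₁ = mgh₂ + ½mv² ⇒ v = √(2g(h₁−h₂)) = √(2·8.3·35.0) = 24.1039 m/s = 86.77 km/h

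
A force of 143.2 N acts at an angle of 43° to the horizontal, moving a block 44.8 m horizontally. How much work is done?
W = F·d·cosθ = (143.2)(44.8)cos(43°) = 4692 J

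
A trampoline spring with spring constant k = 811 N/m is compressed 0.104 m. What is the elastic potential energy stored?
PE = ½kx² = ½(811)(0.104)² = 4.386 J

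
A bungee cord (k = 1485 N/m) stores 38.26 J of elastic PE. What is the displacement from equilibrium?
x = √(2·PE/k) = √(2·38.26/1485) = 0.227 m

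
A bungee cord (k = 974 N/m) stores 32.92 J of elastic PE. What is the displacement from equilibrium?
x = √(2·PE/k) = √(2·32.92/974) = 0.26 m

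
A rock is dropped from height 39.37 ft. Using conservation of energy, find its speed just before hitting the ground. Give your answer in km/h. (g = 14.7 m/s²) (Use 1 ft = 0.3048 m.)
Convert to SI: h = 12.0 m
mgh = ½mv² ⇒ v = √(2gh) = √(2·14.7·12.0) = 18.783 m/s = 67.62 km/h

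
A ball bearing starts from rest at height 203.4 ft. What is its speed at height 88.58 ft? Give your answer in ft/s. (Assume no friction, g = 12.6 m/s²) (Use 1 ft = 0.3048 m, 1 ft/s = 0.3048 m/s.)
Convert to SI: h₁−h₂ = 34.9971 m
mgh₁ = mgh₂ + ½mv² ⇒ v = √(2g(h₁−h₂)) = √(2·12.6·34.9971) = 29.6973 m/s = 97.43 ft/s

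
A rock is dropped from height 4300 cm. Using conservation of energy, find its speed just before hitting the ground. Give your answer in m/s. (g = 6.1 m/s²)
Convert to SI: h = 43.0 m
mgh = ½mv² ⇒ v = √(2gh) = √(2·6.1·43.0) = 22.9 m/s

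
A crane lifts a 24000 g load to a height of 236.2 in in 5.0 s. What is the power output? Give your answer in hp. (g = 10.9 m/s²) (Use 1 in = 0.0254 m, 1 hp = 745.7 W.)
Convert to SI: m = 24.0 kg, h = 5.99948 m, t = 5.0 s
P = mgh/t = (24.0)(10.9)(5.99948)/5.0 = 313.893 W = 0.4209 hp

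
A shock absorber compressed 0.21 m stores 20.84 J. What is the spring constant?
k = 2·PE/x² = 2·20.84/(0.21)² = 945.1 N/m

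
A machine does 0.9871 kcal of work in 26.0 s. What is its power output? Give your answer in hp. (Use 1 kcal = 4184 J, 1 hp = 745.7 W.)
Convert to SI: W = 4130.03 J, t = 26.0 s
P = W/t = 4130.03/26.0 = 158.847 W = 0.213 hp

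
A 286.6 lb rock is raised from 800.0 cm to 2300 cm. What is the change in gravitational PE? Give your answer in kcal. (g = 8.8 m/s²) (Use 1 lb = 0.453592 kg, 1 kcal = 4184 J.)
Convert to SI: m = 129.999 kg, Δh = 15.0 m
ΔPE = mgΔh = (129.999)(8.8)(15.0) = 17159.9 J = 4.101 kcal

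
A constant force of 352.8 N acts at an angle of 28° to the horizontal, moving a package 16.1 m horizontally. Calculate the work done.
W = F·d·cosθ = (352.8)(16.1)cos(28°) = 5015 J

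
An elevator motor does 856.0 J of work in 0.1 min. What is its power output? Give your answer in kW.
Convert to SI: W = 856.0 J, t = 6.0 s
P = W/t = 856.0/6.0 = 142.667 W = 0.1427 kW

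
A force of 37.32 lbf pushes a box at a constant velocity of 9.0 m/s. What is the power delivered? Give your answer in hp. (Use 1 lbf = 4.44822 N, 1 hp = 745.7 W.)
Convert to SI: F = 166.008 N, v = 9.0 m/s
P = Fv = (166.008)(9.0) = 1494.07 W = 2.004 hp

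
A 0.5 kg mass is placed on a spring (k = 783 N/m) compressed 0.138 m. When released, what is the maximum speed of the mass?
½kx² = ½mv² ⇒ v = x√(k/m) = (0.138)√(783/0.5) = 5.461 m/s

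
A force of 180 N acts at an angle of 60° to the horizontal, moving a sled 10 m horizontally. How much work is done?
W = F·d·cosθ = (180)(10)cos(60°) = 900.0 J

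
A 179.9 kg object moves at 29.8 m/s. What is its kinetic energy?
KE = ½mv² = ½(179.9)(29.8)² = 79880 J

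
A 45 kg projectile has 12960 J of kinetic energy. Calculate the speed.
v = √(2·KE/m) = √(2·12960/45) = 24.0 m/s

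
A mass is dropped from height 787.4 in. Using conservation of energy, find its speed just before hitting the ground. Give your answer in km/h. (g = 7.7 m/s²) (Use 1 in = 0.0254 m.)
Convert to SI: h = 20.0 m
mgh = ½mv² ⇒ v = √(2gh) = √(2·7.7·20.0) = 17.5499 m/s = 63.18 km/h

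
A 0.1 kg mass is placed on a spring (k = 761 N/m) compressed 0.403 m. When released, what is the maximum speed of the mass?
½kx² = ½mv² ⇒ v = x√(k/m) = (0.403)√(761/0.1) = 35.16 m/s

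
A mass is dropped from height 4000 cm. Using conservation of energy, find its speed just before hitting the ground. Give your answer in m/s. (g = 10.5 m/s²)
Convert to SI: h = 40.0 m
mgh = ½mv² ⇒ v = √(2gh) = √(2·10.5·40.0) = 28.98 m/s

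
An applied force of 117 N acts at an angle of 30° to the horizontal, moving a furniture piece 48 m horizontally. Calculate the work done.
W = F·d·cosθ = (117)(48)cos(30°) = 4864 J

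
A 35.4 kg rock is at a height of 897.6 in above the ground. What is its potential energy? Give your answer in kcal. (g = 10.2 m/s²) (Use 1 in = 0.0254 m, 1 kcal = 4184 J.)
Convert to SI: m = 35.4 kg, h = 22.799 m
PE = mgh = (35.4)(10.2)(22.799) = 8232.28 J = 1.968 kcal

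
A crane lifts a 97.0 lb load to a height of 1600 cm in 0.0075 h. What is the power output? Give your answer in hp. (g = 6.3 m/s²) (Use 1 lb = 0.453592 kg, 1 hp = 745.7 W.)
Convert to SI: m = 43.9984 kg, h = 16.0 m, t = 27.0 s
P = mgh/t = (43.9984)(6.3)(16.0)/27.0 = 164.261 W = 0.2203 hp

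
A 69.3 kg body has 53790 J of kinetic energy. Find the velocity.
v = √(2·KE/m) = √(2·53790/69.3) = 39.4 m/s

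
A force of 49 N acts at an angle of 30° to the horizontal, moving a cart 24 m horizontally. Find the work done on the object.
W = F·d·cosθ = (49)(24)cos(30°) = 1018 J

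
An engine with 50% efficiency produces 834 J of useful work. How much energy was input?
W_in = W_out/η = 834/0.5 = 1668 J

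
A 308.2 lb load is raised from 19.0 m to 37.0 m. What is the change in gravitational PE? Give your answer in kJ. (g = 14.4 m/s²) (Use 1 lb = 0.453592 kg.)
Convert to SI: m = 139.797 kg, Δh = 18.0 m
ΔPE = mgΔh = (139.797)(14.4)(18.0) = 36235.4 J = 36.24 kJ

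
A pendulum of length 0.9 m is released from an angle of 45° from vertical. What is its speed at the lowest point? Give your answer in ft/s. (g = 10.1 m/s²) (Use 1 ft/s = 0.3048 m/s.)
h = L(1 − cosθ) = 0.9(1 − cos45°) = 0.263604 m
v = √(2gh) = √(2·10.1·0.263604) = 2.30755 m/s = 7.571 ft/s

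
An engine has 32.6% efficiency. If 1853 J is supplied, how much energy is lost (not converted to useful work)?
W_lost = W_in(1 − η) = 1853·(1 − 0.326) = 1249 J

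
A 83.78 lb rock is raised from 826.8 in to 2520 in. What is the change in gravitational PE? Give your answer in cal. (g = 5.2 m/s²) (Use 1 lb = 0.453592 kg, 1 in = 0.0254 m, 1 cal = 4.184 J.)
Convert to SI: m = 38.0019 kg, Δh = 43.0073 m
ΔPE = mgΔh = (38.0019)(5.2)(43.0073) = 8498.67 J = 2031 cal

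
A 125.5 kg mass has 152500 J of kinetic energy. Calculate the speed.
v = √(2·KE/m) = √(2·152500/125.5) = 49.3 m/s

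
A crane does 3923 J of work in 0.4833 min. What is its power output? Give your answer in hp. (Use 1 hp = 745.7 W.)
Convert to SI: W = 3923.0 J, t = 28.998 s
P = W/t = 3923.0/28.998 = 135.285 W = 0.1814 hp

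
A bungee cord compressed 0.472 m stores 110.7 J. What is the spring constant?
k = 2·PE/x² = 2·110.7/(0.472)² = 993.8 N/m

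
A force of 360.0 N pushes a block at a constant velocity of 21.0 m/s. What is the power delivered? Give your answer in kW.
P = Fv = (360.0)(21.0) = 7560.0 W = 7.56 kW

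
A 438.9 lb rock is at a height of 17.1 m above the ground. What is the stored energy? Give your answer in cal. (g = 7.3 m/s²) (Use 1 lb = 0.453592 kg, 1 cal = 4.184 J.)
Convert to SI: m = 199.082 kg, h = 17.1 m
PE = mgh = (199.082)(7.3)(17.1) = 24851.3 J = 5940 cal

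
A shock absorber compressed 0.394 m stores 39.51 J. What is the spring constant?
k = 2·PE/x² = 2·39.51/(0.394)² = 509.0 N/m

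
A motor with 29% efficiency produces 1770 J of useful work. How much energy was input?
W_in = W_out/η = 1770/0.29 = 6103 J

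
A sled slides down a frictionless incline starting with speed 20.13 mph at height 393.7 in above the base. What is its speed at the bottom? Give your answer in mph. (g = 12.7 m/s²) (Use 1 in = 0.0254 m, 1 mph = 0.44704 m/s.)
Convert to SI: v₀ = 8.99892 m/s, h = 9.99998 m
½mv₀² + mgh = ½mv² ⇒ v = √(v₀² + 2gh) = √(8.99892² + 2·12.7·9.99998) = 18.3025 m/s = 40.94 mph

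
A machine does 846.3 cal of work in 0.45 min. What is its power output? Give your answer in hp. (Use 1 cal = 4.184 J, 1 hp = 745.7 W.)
Convert to SI: W = 3540.92 J, t = 27.0 s
P = W/t = 3540.92/27.0 = 131.145 W = 0.1759 hp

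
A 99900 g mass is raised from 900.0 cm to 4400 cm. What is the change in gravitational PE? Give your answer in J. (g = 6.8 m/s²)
Convert to SI: m = 99.9 kg, Δh = 35.0 m
ΔPE = mgΔh = (99.9)(6.8)(35.0) = 23780 J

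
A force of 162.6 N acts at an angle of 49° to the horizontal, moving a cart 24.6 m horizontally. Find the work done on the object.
W = F·d·cosθ = (162.6)(24.6)cos(49°) = 2624 J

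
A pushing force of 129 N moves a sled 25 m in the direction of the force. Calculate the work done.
W = F·d = (129)(25) = 3225 J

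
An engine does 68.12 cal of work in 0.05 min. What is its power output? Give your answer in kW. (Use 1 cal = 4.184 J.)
Convert to SI: W = 285.014 J, t = 3.0 s
P = W/t = 285.014/3.0 = 95.0047 W = 0.095 kW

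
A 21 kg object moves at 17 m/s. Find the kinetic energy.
KE = ½mv² = ½(21)(17)² = 3034.5 J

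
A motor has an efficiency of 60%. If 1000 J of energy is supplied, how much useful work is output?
W_out = η·W_in = 0.6·1000 = 600.0 J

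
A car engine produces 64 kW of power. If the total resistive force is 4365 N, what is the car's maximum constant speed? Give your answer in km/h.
P = Fv ⇒ v = P/F = 64000 W/4365.0 N = 14.6621 m/s = 52.78 km/h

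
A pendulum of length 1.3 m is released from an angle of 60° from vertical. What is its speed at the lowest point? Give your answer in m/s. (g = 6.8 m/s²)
h = L(1 − cosθ) = 1.3(1 − cos60°) = 0.65 m
v = √(2gh) = √(2·6.8·0.65) = 2.973 m/s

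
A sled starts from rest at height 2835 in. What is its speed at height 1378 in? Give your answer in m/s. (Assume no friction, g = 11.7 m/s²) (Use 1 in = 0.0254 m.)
Convert to SI: h₁−h₂ = 37.0078 m
mgh₁ = mgh₂ + ½mv² ⇒ v = √(2g(h₁−h₂)) = √(2·11.7·37.0078) = 29.43 m/s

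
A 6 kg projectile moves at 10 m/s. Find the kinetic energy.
KE = ½mv² = ½(6)(10)² = 300.0 J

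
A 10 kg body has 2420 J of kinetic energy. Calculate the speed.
v = √(2·KE/m) = √(2·2420/10) = 22.0 m/s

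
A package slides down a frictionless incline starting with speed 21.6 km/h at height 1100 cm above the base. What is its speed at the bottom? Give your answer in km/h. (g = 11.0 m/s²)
Convert to SI: v₀ = 6.0 m/s, h = 11.0 m
½mv₀² + mgh = ½mv² ⇒ v = √(v₀² + 2gh) = √(6.0² + 2·11.0·11.0) = 16.6733 m/s = 60.02 km/h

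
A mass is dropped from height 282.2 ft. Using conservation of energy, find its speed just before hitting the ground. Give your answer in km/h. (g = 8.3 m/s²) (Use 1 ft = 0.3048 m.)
Convert to SI: h = 86.0146 m
mgh = ½mv² ⇒ v = √(2gh) = √(2·8.3·86.0146) = 37.7868 m/s = 136.0 km/h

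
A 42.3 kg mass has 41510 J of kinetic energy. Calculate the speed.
v = √(2·KE/m) = √(2·41510/42.3) = 44.3 m/s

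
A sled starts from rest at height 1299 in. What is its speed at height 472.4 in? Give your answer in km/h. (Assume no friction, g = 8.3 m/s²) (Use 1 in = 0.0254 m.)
Convert to SI: h₁−h₂ = 20.9956 m
mgh₁ = mgh₂ + ½mv² ⇒ v = √(2g(h₁−h₂)) = √(2·8.3·20.9956) = 18.6689 m/s = 67.21 km/h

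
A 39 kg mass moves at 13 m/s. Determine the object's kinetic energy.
KE = ½mv² = ½(39)(13)² = 3295.5 J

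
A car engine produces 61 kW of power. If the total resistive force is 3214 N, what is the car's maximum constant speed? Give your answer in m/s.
P = Fv ⇒ v = P/F = 61000 W/3214.0 N = 18.98 m/s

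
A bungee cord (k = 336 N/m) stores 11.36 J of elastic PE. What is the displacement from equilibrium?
x = √(2·PE/k) = √(2·11.36/336) = 0.26 m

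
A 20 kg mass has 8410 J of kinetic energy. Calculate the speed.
v = √(2·KE/m) = √(2·8410/20) = 29.0 m/s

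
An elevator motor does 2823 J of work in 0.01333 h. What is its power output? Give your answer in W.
Convert to SI: W = 2823.0 J, t = 47.988 s
P = W/t = 2823.0/47.988 = 58.83 W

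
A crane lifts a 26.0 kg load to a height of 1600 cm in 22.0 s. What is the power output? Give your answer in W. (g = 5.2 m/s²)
Convert to SI: m = 26.0 kg, h = 16.0 m, t = 22.0 s
P = mgh/t = (26.0)(5.2)(16.0)/22.0 = 98.33 W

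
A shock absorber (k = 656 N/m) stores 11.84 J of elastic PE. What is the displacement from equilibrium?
x = √(2·PE/k) = √(2·11.84/656) = 0.19 m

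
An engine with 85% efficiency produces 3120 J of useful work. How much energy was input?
W_in = W_out/η = 3120/0.85 = 3671 J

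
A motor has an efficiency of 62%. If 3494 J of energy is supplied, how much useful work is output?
W_out = η·W_in = 0.62·3494 = 2166.28 J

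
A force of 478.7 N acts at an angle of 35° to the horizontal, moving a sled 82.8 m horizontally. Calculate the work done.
W = F·d·cosθ = (478.7)(82.8)cos(35°) = 32470 J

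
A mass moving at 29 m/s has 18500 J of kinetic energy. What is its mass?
m = 2·KE/v² = 2·18500/(29)² = 44.0 kg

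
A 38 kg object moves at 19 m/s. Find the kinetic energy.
KE = ½mv² = ½(38)(19)² = 6859.0 J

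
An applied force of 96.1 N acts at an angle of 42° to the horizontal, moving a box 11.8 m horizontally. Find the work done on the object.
W = F·d·cosθ = (96.1)(11.8)cos(42°) = 842.7 J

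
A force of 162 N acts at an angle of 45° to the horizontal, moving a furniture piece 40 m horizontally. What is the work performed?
W = F·d·cosθ = (162)(40)cos(45°) = 4582 J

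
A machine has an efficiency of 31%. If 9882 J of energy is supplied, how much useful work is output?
W_out = η·W_in = 0.31·9882 = 3063.42 J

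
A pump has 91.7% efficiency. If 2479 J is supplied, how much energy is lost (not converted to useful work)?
W_lost = W_in(1 − η) = 2479·(1 − 0.917) = 205.8 J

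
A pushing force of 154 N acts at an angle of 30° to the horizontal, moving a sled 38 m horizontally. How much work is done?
W = F·d·cosθ = (154)(38)cos(30°) = 5068 J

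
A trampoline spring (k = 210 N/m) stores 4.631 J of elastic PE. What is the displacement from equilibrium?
x = √(2·PE/k) = √(2·4.631/210) = 0.21 m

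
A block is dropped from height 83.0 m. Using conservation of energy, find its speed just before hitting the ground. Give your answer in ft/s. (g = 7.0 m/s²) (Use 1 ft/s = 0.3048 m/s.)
mgh = ½mv² ⇒ v = √(2gh) = √(2·7.0·83.0) = 34.0881 m/s = 111.8 ft/s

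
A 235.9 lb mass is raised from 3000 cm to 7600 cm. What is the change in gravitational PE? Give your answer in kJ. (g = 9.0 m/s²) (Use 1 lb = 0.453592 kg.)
Convert to SI: m = 107.002 kg, Δh = 46.0 m
ΔPE = mgΔh = (107.002)(9.0)(46.0) = 44299.0 J = 44.3 kJ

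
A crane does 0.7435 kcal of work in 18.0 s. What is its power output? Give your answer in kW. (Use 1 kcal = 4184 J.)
Convert to SI: W = 3110.8 J, t = 18.0 s
P = W/t = 3110.8/18.0 = 172.822 W = 0.1728 kW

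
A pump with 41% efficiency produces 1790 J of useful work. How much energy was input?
W_in = W_out/η = 1790/0.41 = 4366 J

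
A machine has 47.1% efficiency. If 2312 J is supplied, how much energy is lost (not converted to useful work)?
W_lost = W_in(1 − η) = 2312·(1 − 0.471) = 1223 J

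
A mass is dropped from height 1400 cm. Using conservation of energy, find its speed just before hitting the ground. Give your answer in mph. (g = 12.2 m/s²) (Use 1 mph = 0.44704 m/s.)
Convert to SI: h = 14.0 m
mgh = ½mv² ⇒ v = √(2gh) = √(2·12.2·14.0) = 18.4824 m/s = 41.34 mph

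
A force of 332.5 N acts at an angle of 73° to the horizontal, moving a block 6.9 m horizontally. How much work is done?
W = F·d·cosθ = (332.5)(6.9)cos(73°) = 670.8 J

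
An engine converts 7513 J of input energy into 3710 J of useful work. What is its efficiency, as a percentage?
η = W_out/W_in = 3710/7513 = 49.38%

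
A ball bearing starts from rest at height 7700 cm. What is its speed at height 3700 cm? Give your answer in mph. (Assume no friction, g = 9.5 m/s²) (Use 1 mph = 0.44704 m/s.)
Convert to SI: h₁−h₂ = 40.0 m
mgh₁ = mgh₂ + ½mv² ⇒ v = √(2g(h₁−h₂)) = √(2·9.5·40.0) = 27.5681 m/s = 61.67 mph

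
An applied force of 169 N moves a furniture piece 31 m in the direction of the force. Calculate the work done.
W = F·d = (169)(31) = 5239 J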